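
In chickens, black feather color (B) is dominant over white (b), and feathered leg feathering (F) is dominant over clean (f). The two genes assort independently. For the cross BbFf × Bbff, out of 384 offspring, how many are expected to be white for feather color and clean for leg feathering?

Dihybrid cross BbFf × Bbff — consider each gene separately:
feather color: Bb × Bb → 1 BB, 2 Bb, 1 bb → 3 B_ : 1 bb (out of 4)
leg feathering: Ff × ff → 2 Ff, 2 ff → 2 F_ : 2 ff (out of 4)
Looking for: white (bb) and clean (ff)
P(white) = 1/4, P(clean) = 2/4
P(both) = 1/4 × 2/4 = 2/16 = 1/8
Expected count = 1/8 × 384 = 48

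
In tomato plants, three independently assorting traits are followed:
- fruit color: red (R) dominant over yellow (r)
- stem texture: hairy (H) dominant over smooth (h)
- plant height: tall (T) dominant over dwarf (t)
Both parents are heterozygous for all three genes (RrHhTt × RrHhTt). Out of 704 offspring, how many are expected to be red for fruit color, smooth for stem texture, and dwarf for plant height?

Trihybrid cross: RrHhTt × RrHhTt
Each trait segregates independently with a 3:1 phenotypic ratio, so each gene contributes 3/4 (dominant) or 1/4 (recessive).
Target: red (fruit color), smooth (stem texture), dwarf (plant height)
Probability = product of independent per-trait probabilities
= 3/4 × 1/4 × 1/4 = 3/64
Expected count = 3/64 × 704 = 33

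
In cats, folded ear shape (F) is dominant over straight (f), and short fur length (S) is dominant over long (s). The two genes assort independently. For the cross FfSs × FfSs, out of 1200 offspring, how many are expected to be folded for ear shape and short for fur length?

Dihybrid cross FfSs × FfSs — consider each gene separately:
ear shape: Ff × Ff → 1 FF, 2 Ff, 1 ff → 3 F_ : 1 ff (out of 4)
fur length: Ss × Ss → 1 SS, 2 Ss, 1 ss → 3 S_ : 1 ss (out of 4)
Looking for: folded (F_) and short (S_)
P(folded) = 3/4, P(short) = 3/4
P(both) = 3/4 × 3/4 = 9/16
Expected count = 9/16 × 1200 = 675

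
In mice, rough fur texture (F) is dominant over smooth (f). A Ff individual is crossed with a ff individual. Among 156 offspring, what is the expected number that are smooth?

Punnett square for Ff × ff:
Offspring genotypes: 2 Ff, 2 ff
rough: 2, smooth: 2
smooth: 2 out of 4 → fraction 1/2
Expected count = 1/2 × 156 = 78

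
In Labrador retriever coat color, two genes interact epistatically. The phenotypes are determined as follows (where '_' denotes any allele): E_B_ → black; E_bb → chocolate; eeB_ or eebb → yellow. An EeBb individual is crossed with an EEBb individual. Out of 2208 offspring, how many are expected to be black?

Cross: EeBb × EEBb — consider each gene separately:
E gene: Ee × EE → 2 EE, 2 Ee → 4 E_ (out of 4)
B gene: Bb × Bb → 1 BB, 2 Bb, 1 bb → 3 B_ : 1 bb (out of 4)
Genotype classes (out of 4 × 4 = 16): E_B_ = 4×3 = 12; E_bb = 4×1 = 4
Apply the phenotype rules: E_B_ (12) → black; E_bb (4) → chocolate
Phenotype counts (out of 16): 12 black, 4 chocolate
black: 12 out of 16 → fraction 3/4
Expected count = 3/4 × 2208 = 1656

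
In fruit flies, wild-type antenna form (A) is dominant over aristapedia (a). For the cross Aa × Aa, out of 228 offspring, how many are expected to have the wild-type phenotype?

Punnett square for Aa × Aa:
Offspring genotypes: 1 AA, 2 Aa, 1 aa
Total offspring: 4
Count with target: 3
Probability: 3/4
Expected count = 3/4 × 228 = 171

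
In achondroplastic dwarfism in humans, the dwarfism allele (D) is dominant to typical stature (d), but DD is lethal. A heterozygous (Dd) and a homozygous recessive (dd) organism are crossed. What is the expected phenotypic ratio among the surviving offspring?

Cross: Dd × dd
Punnett square offspring (before lethality): 2 Dd, 2 dd
No DD offspring are produced in this cross.
Ratio: 1 achondroplastic dwarf : 1 typical stature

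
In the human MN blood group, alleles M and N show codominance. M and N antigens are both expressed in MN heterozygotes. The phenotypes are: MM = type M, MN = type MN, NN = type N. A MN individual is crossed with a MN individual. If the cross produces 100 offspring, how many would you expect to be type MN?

Punnett square for MN × MN:
Offspring genotypes: 1 MM, 2 MN, 1 NN
Phenotype counts: 1 type M, 2 type MN, 1 type N
type MN: 2 out of 4 → fraction 1/2
Expected count = 1/2 × 100 = 50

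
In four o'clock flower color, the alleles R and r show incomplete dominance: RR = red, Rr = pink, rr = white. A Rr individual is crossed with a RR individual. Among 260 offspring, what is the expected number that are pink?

Punnett square for Rr × RR:
Offspring genotypes: 2 RR, 2 Rr
Phenotype counts: 2 red, 2 pink
pink: 2 out of 4 → fraction 1/2
Expected count = 1/2 × 260 = 130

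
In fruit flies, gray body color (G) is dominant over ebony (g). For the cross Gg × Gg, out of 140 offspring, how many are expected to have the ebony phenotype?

Punnett square for Gg × Gg:
Offspring genotypes: 1 GG, 2 Gg, 1 gg
Total offspring: 4
Count with target: 1
Probability: 1/4
Expected count = 1/4 × 140 = 35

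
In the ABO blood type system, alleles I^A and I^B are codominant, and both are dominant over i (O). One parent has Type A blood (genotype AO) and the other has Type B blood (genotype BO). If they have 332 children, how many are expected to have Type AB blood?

Cross: AO × BO
Possible offspring genotypes: 1 AB, 1 AO, 1 BO, 1 OO
Blood type counts: 1 Type AB, 1 Type A, 1 Type B, 1 Type O
Probability of Type AB: 1/4
Expected count = 1/4 × 332 = 83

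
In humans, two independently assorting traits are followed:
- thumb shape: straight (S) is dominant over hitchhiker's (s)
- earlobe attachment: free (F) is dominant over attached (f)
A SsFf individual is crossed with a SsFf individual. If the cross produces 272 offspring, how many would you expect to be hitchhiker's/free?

Dihybrid cross SsFf × SsFf — consider each gene separately:
thumb shape: Ss × Ss → 1 SS, 2 Ss, 1 ss → 3 S_ : 1 ss (out of 4)
earlobe attachment: Ff × Ff → 1 FF, 2 Ff, 1 ff → 3 F_ : 1 ff (out of 4)
Combine (counts out of 4 × 4 = 16): straight/free (S_F_) = 3×3 = 9; straight/attached (S_ff) = 3×1 = 3; hitchhiker's/free (ssF_) = 1×3 = 3; hitchhiker's/attached (ssff) = 1×1 = 1
Phenotype counts (out of 16): 9 straight/free, 3 straight/attached, 3 hitchhiker's/free, 1 hitchhiker's/attached
hitchhiker's/free: 3 out of 16 → fraction 3/16
Expected count = 3/16 × 272 = 51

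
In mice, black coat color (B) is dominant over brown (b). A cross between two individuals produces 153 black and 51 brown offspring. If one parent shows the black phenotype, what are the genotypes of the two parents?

Observed offspring: 153 black, 51 brown
The observed ratio simplifies to 3:1. Brown (bb) offspring appear, so each parent must contribute one b allele. The parent stated to show black carries B, so it is Bb. The other parent is then either Bb or bb: Bb × bb would give a 1:1 split, whereas Bb × Bb gives 3:1 — matching the data. So both parents are heterozygous (Bb × Bb).
Parent genotypes: Bb × Bb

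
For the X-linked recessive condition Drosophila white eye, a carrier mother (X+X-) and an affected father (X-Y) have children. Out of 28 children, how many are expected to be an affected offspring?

Cross: X+X- × X-Y
Offspring: 1 X+X-, 1 X+Y, 1 X-X-, 1 X-Y
Probability of an affected offspring: 2/4 = 1/2
Expected count = 1/2 × 28 = 14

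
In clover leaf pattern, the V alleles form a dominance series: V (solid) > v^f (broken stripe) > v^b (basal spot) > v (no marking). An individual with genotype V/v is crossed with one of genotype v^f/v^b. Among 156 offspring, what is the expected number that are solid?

Cross: V/v × v^f/v^b
Allele dominance: V > v^f > v^b > v
Offspring genotypes: 1 V/v^f, 1 V/v^b, 1 v^f/v, 1 v^b/v
Phenotype counts: 2 solid, 1 broken stripe, 1 basal spot
solid: 2 out of 4 → fraction 1/2
Expected count = 1/2 × 156 = 78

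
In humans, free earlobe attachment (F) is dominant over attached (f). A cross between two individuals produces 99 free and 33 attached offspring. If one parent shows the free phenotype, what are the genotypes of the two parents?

Observed offspring: 99 free, 33 attached
The observed ratio simplifies to 3:1. Attached (ff) offspring appear, so each parent must contribute one f allele. The parent stated to show free carries F, so it is Ff. The other parent is then either Ff or ff: Ff × ff would give a 1:1 split, whereas Ff × Ff gives 3:1 — matching the data. So both parents are heterozygous (Ff × Ff).
Parent genotypes: Ff × Ff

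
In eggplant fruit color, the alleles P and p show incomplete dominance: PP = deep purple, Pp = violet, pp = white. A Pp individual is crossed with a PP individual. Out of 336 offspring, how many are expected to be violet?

Punnett square for Pp × PP:
Offspring genotypes: 2 PP, 2 Pp
Phenotype counts: 2 deep purple, 2 violet
violet: 2 out of 4 → fraction 1/2
Expected count = 1/2 × 336 = 168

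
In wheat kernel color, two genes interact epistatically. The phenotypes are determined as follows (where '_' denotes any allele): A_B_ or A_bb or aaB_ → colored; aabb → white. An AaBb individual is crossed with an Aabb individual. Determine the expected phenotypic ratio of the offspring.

Cross: AaBb × Aabb — consider each gene separately:
A gene: Aa × Aa → 1 AA, 2 Aa, 1 aa → 3 A_ : 1 aa (out of 4)
B gene: Bb × bb → 2 Bb, 2 bb → 2 B_ : 2 bb (out of 4)
Genotype classes (out of 4 × 4 = 16): A_B_ = 3×2 = 6; A_bb = 3×2 = 6; aaB_ = 1×2 = 2; aabb = 1×2 = 2
Apply the phenotype rules: A_B_ (6) + A_bb (6) + aaB_ (2) → colored; aabb (2) → white
Phenotype counts (out of 16): 14 colored, 2 white
Ratio: 7 colored : 1 white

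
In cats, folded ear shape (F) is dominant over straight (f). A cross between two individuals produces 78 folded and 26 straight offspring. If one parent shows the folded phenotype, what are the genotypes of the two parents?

Observed offspring: 78 folded, 26 straight
The observed ratio simplifies to 3:1. Straight (ff) offspring appear, so each parent must contribute one f allele. The parent stated to show folded carries F, so it is Ff. The other parent is then either Ff or ff: Ff × ff would give a 1:1 split, whereas Ff × Ff gives 3:1 — matching the data. So both parents are heterozygous (Ff × Ff).
Parent genotypes: Ff × Ff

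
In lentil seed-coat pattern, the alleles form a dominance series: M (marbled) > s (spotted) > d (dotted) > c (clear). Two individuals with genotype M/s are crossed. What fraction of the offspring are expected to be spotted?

Cross: M/s × M/s
Allele dominance: M > s > d > c
Offspring genotypes: 1 M/M, 2 M/s, 1 s/s
Phenotype counts: 3 marbled, 1 spotted
spotted: 1 out of 4
Probability: 1/4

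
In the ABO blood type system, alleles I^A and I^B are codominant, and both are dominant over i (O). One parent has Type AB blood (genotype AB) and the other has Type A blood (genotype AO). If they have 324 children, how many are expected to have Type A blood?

Cross: AB × AO
Possible offspring genotypes: 1 AA, 1 AO, 1 AB, 1 BO
Blood type counts: 2 Type A, 1 Type AB, 1 Type B
Probability of Type A: 2/4 = 1/2
Expected count = 1/2 × 324 = 162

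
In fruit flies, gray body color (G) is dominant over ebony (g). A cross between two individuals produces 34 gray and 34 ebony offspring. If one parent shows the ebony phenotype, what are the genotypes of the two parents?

Observed offspring: 34 gray, 34 ebony
The observed ratio simplifies to 1:1. One parent shows ebony, so its genotype must be gg. A 1:1 offspring split requires the other parent to be heterozygous (Gg).
Parent genotypes: gg × Gg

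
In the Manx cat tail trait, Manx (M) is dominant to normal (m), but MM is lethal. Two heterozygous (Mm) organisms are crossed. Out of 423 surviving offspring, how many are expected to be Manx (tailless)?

Cross: Mm × Mm
Punnett square offspring (before lethality): 1 MM, 2 Mm, 1 mm
The MM genotype is lethal (embryos die); surviving offspring: 2 Mm, 1 mm
Manx (tailless): 2 out of 3 → fraction 2/3
Expected count = 2/3 × 423 = 282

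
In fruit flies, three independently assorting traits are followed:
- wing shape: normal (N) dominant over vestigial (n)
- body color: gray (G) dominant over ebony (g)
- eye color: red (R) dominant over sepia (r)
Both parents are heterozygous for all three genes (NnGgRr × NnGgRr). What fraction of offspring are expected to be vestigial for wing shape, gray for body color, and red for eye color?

Trihybrid cross: NnGgRr × NnGgRr
Each trait segregates independently with a 3:1 phenotypic ratio, so each gene contributes 3/4 (dominant) or 1/4 (recessive).
Target: vestigial (wing shape), gray (body color), red (eye color)
Probability = product of independent per-trait probabilities
= 1/4 × 3/4 × 3/4 = 9/64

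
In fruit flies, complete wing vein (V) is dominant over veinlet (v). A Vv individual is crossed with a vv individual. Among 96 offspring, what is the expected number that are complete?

Punnett square for Vv × vv:
Offspring genotypes: 2 Vv, 2 vv
complete: 2, veinlet: 2
complete: 2 out of 4 → fraction 1/2
Expected count = 1/2 × 96 = 48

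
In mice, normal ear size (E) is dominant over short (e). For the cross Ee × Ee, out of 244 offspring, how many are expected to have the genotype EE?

Punnett square for Ee × Ee:
Offspring genotypes: 1 EE, 2 Ee, 1 ee
Total offspring: 4
Count with target: 1
Probability: 1/4
Expected count = 1/4 × 244 = 61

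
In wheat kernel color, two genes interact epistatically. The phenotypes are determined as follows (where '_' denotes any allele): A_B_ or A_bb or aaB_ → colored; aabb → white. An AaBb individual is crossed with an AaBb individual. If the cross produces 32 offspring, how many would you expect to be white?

Cross: AaBb × AaBb — consider each gene separately:
A gene: Aa × Aa → 1 AA, 2 Aa, 1 aa → 3 A_ : 1 aa (out of 4)
B gene: Bb × Bb → 1 BB, 2 Bb, 1 bb → 3 B_ : 1 bb (out of 4)
Genotype classes (out of 4 × 4 = 16): A_B_ = 3×3 = 9; A_bb = 3×1 = 3; aaB_ = 1×3 = 3; aabb = 1×1 = 1
Apply the phenotype rules: A_B_ (9) + A_bb (3) + aaB_ (3) → colored; aabb (1) → white
Phenotype counts (out of 16): 15 colored, 1 white
white: 1 out of 16 → fraction 1/16
Expected count = 1/16 × 32 = 2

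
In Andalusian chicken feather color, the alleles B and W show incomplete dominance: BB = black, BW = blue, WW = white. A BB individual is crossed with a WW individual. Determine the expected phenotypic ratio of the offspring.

Punnett square for BB × WW:
Offspring genotypes: 4 BW
Phenotype counts: 4 blue
Ratio: all blue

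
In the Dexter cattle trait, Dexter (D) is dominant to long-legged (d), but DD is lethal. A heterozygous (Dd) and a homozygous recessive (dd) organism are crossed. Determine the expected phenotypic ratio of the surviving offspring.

Cross: Dd × dd
Punnett square offspring (before lethality): 2 Dd, 2 dd
No DD offspring are produced in this cross.
Ratio: 1 Dexter (short-legged) : 1 long-legged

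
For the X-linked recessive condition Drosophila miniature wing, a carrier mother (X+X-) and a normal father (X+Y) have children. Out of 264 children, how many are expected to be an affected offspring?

Cross: X+X- × X+Y
Offspring: 1 X+X+, 1 X+Y, 1 X+X-, 1 X-Y
Probability of an affected offspring: 1/4
Expected count = 1/4 × 264 = 66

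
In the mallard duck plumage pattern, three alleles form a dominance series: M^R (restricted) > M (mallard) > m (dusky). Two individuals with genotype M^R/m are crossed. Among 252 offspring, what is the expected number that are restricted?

Cross: M^R/m × M^R/m
Allele dominance: M^R > M > m
Offspring genotypes: 1 M^R/M^R, 2 M^R/m, 1 m/m
Phenotype counts: 3 restricted, 1 dusky
restricted: 3 out of 4 → fraction 3/4
Expected count = 3/4 × 252 = 189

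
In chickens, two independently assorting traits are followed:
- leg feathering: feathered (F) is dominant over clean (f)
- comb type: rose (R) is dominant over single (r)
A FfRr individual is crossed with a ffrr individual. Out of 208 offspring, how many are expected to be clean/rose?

Dihybrid cross FfRr × ffrr — consider each gene separately:
leg feathering: Ff × ff → 2 Ff, 2 ff → 2 F_ : 2 ff (out of 4)
comb type: Rr × rr → 2 Rr, 2 rr → 2 R_ : 2 rr (out of 4)
Combine (counts out of 4 × 4 = 16): feathered/rose (F_R_) = 2×2 = 4; feathered/single (F_rr) = 2×2 = 4; clean/rose (ffR_) = 2×2 = 4; clean/single (ffrr) = 2×2 = 4
Phenotype counts (out of 16): 4 feathered/rose, 4 feathered/single, 4 clean/rose, 4 clean/single
clean/rose: 4 out of 16 → fraction 1/4
Expected count = 1/4 × 208 = 52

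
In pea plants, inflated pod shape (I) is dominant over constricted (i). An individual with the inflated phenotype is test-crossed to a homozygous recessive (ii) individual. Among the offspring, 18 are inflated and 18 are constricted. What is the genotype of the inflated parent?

Test cross: ? × ii
Offspring: 18 inflated, 18 constricted — approximately 1:1.
A 1:1 ratio in a test cross indicates the unknown parent is heterozygous (Ii).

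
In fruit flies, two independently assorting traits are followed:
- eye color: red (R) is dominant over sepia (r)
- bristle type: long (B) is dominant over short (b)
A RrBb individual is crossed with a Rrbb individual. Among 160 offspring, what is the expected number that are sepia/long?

Dihybrid cross RrBb × Rrbb — consider each gene separately:
eye color: Rr × Rr → 1 RR, 2 Rr, 1 rr → 3 R_ : 1 rr (out of 4)
bristle type: Bb × bb → 2 Bb, 2 bb → 2 B_ : 2 bb (out of 4)
Combine (counts out of 4 × 4 = 16): red/long (R_B_) = 3×2 = 6; red/short (R_bb) = 3×2 = 6; sepia/long (rrB_) = 1×2 = 2; sepia/short (rrbb) = 1×2 = 2
Phenotype counts (out of 16): 6 red/long, 6 red/short, 2 sepia/long, 2 sepia/short
sepia/long: 2 out of 16 → fraction 1/8
Expected count = 1/8 × 160 = 20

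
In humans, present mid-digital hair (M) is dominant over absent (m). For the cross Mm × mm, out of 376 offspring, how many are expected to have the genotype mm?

Punnett square for Mm × mm:
Offspring genotypes: 2 Mm, 2 mm
Total offspring: 4
Count with target: 2
Probability: 2/4 = 1/2
Expected count = 1/2 × 376 = 188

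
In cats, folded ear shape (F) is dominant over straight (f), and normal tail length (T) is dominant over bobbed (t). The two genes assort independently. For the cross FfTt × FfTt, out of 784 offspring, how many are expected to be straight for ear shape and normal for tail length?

Dihybrid cross FfTt × FfTt — consider each gene separately:
ear shape: Ff × Ff → 1 FF, 2 Ff, 1 ff → 3 F_ : 1 ff (out of 4)
tail length: Tt × Tt → 1 TT, 2 Tt, 1 tt → 3 T_ : 1 tt (out of 4)
Looking for: straight (ff) and normal (T_)
P(straight) = 1/4, P(normal) = 3/4
P(both) = 1/4 × 3/4 = 3/16
Expected count = 3/16 × 784 = 147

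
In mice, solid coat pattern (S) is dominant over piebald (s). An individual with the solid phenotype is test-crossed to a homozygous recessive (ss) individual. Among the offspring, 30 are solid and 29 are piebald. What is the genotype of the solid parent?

Test cross: ? × ss
Offspring: 30 solid, 29 piebald — approximately 1:1.
A 1:1 ratio in a test cross indicates the unknown parent is heterozygous (Ss).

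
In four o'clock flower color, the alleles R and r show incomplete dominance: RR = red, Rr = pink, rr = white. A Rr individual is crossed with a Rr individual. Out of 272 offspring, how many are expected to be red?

Punnett square for Rr × Rr:
Offspring genotypes: 1 RR, 2 Rr, 1 rr
Phenotype counts: 1 red, 2 pink, 1 white
red: 1 out of 4 → fraction 1/4
Expected count = 1/4 × 272 = 68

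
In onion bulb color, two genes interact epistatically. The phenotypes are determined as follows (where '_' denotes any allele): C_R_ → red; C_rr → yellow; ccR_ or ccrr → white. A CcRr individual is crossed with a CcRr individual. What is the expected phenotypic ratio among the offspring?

Cross: CcRr × CcRr — consider each gene separately:
C gene: Cc × Cc → 1 CC, 2 Cc, 1 cc → 3 C_ : 1 cc (out of 4)
R gene: Rr × Rr → 1 RR, 2 Rr, 1 rr → 3 R_ : 1 rr (out of 4)
Genotype classes (out of 4 × 4 = 16): C_R_ = 3×3 = 9; C_rr = 3×1 = 3; ccR_ = 1×3 = 3; ccrr = 1×1 = 1
Apply the phenotype rules: C_R_ (9) → red; C_rr (3) → yellow; ccR_ (3) + ccrr (1) → white
Phenotype counts (out of 16): 9 red, 3 yellow, 4 white
Ratio: 9 red : 3 yellow : 4 white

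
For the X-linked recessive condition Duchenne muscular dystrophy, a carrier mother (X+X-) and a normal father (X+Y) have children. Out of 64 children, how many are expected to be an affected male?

Cross: X+X- × X+Y
Offspring: 1 X+X+, 1 X+Y, 1 X+X-, 1 X-Y
Probability of an affected male: 1/4
Expected count = 1/4 × 64 = 16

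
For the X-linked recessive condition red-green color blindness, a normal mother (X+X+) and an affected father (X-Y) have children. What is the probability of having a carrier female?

Cross: X+X+ × X-Y
Offspring: 2 X+X-, 2 X+Y
Probability of a carrier female: 2/4 = 1/2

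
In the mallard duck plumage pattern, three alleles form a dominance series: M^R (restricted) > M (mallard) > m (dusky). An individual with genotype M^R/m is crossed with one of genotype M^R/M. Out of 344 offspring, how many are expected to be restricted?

Cross: M^R/m × M^R/M
Allele dominance: M^R > M > m
Offspring genotypes: 1 M^R/M^R, 1 M^R/M, 1 M^R/m, 1 M/m
Phenotype counts: 3 restricted, 1 mallard
restricted: 3 out of 4 → fraction 3/4
Expected count = 3/4 × 344 = 258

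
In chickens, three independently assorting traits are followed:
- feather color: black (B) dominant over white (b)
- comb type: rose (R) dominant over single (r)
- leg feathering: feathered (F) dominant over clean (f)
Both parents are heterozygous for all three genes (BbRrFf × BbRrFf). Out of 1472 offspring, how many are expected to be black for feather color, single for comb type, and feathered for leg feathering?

Trihybrid cross: BbRrFf × BbRrFf
Each trait segregates independently with a 3:1 phenotypic ratio, so each gene contributes 3/4 (dominant) or 1/4 (recessive).
Target: black (feather color), single (comb type), feathered (leg feathering)
Probability = product of independent per-trait probabilities
= 3/4 × 1/4 × 3/4 = 9/64
Expected count = 9/64 × 1472 = 207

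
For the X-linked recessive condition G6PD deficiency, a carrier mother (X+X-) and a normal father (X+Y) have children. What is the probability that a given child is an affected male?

Cross: X+X- × X+Y
Offspring: 1 X+X+, 1 X+Y, 1 X+X-, 1 X-Y
Probability of an affected male: 1/4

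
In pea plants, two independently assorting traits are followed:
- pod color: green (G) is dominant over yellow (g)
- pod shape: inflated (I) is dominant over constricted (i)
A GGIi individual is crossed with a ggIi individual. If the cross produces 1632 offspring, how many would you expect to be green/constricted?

Dihybrid cross GGIi × ggIi — consider each gene separately:
pod color: GG × gg → 4 Gg → 4 G_ (out of 4)
pod shape: Ii × Ii → 1 II, 2 Ii, 1 ii → 3 I_ : 1 ii (out of 4)
Combine (counts out of 4 × 4 = 16): green/inflated (G_I_) = 4×3 = 12; green/constricted (G_ii) = 4×1 = 4
Phenotype counts (out of 16): 12 green/inflated, 4 green/constricted
green/constricted: 4 out of 16 → fraction 1/4
Expected count = 1/4 × 1632 = 408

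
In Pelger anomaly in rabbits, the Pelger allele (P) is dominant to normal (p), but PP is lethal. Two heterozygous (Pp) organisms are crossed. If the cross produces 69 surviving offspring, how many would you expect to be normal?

Cross: Pp × Pp
Punnett square offspring (before lethality): 1 PP, 2 Pp, 1 pp
The PP genotype is lethal (embryos die); surviving offspring: 2 Pp, 1 pp
normal: 1 out of 3 → fraction 1/3
Expected count = 1/3 × 69 = 23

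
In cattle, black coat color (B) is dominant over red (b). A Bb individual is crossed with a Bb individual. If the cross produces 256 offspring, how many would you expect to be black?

Punnett square for Bb × Bb:
Offspring genotypes: 1 BB, 2 Bb, 1 bb
black: 3, red: 1
black: 3 out of 4 → fraction 3/4
Expected count = 3/4 × 256 = 192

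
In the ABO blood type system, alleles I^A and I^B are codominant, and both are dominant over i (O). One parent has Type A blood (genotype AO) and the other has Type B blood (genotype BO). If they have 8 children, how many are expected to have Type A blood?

Cross: AO × BO
Possible offspring genotypes: 1 AB, 1 AO, 1 BO, 1 OO
Blood type counts: 1 Type AB, 1 Type A, 1 Type B, 1 Type O
Probability of Type A: 1/4
Expected count = 1/4 × 8 = 2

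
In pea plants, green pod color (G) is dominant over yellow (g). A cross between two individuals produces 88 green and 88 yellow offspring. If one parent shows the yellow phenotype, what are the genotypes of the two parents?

Observed offspring: 88 green, 88 yellow
The observed ratio simplifies to 1:1. One parent shows yellow, so its genotype must be gg. A 1:1 offspring split requires the other parent to be heterozygous (Gg).
Parent genotypes: gg × Gg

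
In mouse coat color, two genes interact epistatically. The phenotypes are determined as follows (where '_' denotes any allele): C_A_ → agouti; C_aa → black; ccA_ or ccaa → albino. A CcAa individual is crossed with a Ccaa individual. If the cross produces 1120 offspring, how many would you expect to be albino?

Cross: CcAa × Ccaa — consider each gene separately:
C gene: Cc × Cc → 1 CC, 2 Cc, 1 cc → 3 C_ : 1 cc (out of 4)
A gene: Aa × aa → 2 Aa, 2 aa → 2 A_ : 2 aa (out of 4)
Genotype classes (out of 4 × 4 = 16): C_A_ = 3×2 = 6; C_aa = 3×2 = 6; ccA_ = 1×2 = 2; ccaa = 1×2 = 2
Apply the phenotype rules: C_A_ (6) → agouti; C_aa (6) → black; ccA_ (2) + ccaa (2) → albino
Phenotype counts (out of 16): 6 agouti, 6 black, 4 albino
albino: 4 out of 16 → fraction 1/4
Expected count = 1/4 × 1120 = 280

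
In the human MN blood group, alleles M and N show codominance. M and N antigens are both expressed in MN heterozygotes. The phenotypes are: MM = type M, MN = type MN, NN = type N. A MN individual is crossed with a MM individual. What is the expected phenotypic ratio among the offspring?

Punnett square for MN × MM:
Offspring genotypes: 2 MM, 2 MN
Phenotype counts: 2 type M, 2 type MN
Ratio: 1 type M : 1 type MN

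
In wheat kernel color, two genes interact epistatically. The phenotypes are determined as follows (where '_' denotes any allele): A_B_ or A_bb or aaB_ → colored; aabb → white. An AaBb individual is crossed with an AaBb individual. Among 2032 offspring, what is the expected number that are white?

Cross: AaBb × AaBb — consider each gene separately:
A gene: Aa × Aa → 1 AA, 2 Aa, 1 aa → 3 A_ : 1 aa (out of 4)
B gene: Bb × Bb → 1 BB, 2 Bb, 1 bb → 3 B_ : 1 bb (out of 4)
Genotype classes (out of 4 × 4 = 16): A_B_ = 3×3 = 9; A_bb = 3×1 = 3; aaB_ = 1×3 = 3; aabb = 1×1 = 1
Apply the phenotype rules: A_B_ (9) + A_bb (3) + aaB_ (3) → colored; aabb (1) → white
Phenotype counts (out of 16): 15 colored, 1 white
white: 1 out of 16 → fraction 1/16
Expected count = 1/16 × 2032 = 127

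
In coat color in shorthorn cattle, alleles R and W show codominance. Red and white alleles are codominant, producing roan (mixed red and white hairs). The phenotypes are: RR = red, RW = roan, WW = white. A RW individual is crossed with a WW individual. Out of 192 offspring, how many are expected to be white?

Punnett square for RW × WW:
Offspring genotypes: 2 RW, 2 WW
Phenotype counts: 2 roan, 2 white
white: 2 out of 4 → fraction 1/2
Expected count = 1/2 × 192 = 96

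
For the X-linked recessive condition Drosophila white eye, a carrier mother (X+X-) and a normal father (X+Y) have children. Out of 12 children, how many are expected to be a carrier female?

Cross: X+X- × X+Y
Offspring: 1 X+X+, 1 X+Y, 1 X+X-, 1 X-Y
Probability of a carrier female: 1/4
Expected count = 1/4 × 12 = 3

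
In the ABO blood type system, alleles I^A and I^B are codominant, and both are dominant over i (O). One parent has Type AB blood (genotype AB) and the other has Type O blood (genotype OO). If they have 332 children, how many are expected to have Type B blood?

Cross: AB × OO
Possible offspring genotypes: 2 AO, 2 BO
Blood type counts: 2 Type A, 2 Type B
Probability of Type B: 2/4 = 1/2
Expected count = 1/2 × 332 = 166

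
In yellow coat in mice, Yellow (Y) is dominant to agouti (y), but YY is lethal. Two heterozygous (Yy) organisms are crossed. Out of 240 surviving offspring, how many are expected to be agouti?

Cross: Yy × Yy
Punnett square offspring (before lethality): 1 YY, 2 Yy, 1 yy
The YY genotype is lethal (embryos die); surviving offspring: 2 Yy, 1 yy
agouti: 1 out of 3 → fraction 1/3
Expected count = 1/3 × 240 = 80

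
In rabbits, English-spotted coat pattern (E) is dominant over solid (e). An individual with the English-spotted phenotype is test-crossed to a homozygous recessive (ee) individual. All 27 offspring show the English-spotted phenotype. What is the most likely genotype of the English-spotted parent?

Test cross: ? × ee
All offspring are English-spotted.
If the unknown parent were heterozygous (Ee), about half of 27 offspring would be solid; none are. The unknown parent is most likely homozygous dominant (EE).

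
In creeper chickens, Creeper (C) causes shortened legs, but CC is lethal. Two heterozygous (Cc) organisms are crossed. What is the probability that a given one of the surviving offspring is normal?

Cross: Cc × Cc
Punnett square offspring (before lethality): 1 CC, 2 Cc, 1 cc
The CC genotype is lethal (embryos die); surviving offspring: 2 Cc, 1 cc
normal: 1 out of 3
Probability: 1/3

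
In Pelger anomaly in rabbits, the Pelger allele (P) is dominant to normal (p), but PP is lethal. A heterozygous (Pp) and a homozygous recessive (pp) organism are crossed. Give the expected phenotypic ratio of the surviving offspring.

Cross: Pp × pp
Punnett square offspring (before lethality): 2 Pp, 2 pp
No PP offspring are produced in this cross.
Ratio: 1 Pelger : 1 normal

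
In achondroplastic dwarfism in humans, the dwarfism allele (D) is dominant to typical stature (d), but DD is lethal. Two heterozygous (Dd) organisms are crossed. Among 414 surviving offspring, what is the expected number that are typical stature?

Cross: Dd × Dd
Punnett square offspring (before lethality): 1 DD, 2 Dd, 1 dd
The DD genotype is lethal (embryos die); surviving offspring: 2 Dd, 1 dd
typical stature: 1 out of 3 → fraction 1/3
Expected count = 1/3 × 414 = 138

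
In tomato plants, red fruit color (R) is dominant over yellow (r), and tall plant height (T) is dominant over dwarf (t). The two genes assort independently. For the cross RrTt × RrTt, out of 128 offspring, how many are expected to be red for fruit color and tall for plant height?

Dihybrid cross RrTt × RrTt — consider each gene separately:
fruit color: Rr × Rr → 1 RR, 2 Rr, 1 rr → 3 R_ : 1 rr (out of 4)
plant height: Tt × Tt → 1 TT, 2 Tt, 1 tt → 3 T_ : 1 tt (out of 4)
Looking for: red (R_) and tall (T_)
P(red) = 3/4, P(tall) = 3/4
P(both) = 3/4 × 3/4 = 9/16
Expected count = 9/16 × 128 = 72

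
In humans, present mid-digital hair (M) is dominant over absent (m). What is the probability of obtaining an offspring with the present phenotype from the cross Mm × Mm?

Punnett square for Mm × Mm:
Offspring genotypes: 1 MM, 2 Mm, 1 mm
Total offspring: 4
Count with target: 3
Probability: 3/4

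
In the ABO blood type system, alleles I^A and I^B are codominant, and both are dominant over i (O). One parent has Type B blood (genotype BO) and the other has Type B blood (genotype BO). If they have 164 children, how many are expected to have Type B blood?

Cross: BO × BO
Possible offspring genotypes: 1 BB, 2 BO, 1 OO
Blood type counts: 3 Type B, 1 Type O
Probability of Type B: 3/4
Expected count = 3/4 × 164 = 123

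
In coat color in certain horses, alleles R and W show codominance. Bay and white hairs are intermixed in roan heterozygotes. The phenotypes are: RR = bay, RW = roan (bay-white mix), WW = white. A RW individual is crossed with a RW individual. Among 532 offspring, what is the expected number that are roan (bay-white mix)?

Punnett square for RW × RW:
Offspring genotypes: 1 RR, 2 RW, 1 WW
Phenotype counts: 1 bay, 2 roan (bay-white mix), 1 white
roan (bay-white mix): 2 out of 4 → fraction 1/2
Expected count = 1/2 × 532 = 266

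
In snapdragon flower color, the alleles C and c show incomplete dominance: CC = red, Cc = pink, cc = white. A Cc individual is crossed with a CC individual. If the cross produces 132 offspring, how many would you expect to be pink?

Punnett square for Cc × CC:
Offspring genotypes: 2 CC, 2 Cc
Phenotype counts: 2 red, 2 pink
pink: 2 out of 4 → fraction 1/2
Expected count = 1/2 × 132 = 66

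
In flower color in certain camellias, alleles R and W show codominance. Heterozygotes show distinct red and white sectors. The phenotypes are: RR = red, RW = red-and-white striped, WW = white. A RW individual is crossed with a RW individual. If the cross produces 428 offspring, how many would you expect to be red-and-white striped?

Punnett square for RW × RW:
Offspring genotypes: 1 RR, 2 RW, 1 WW
Phenotype counts: 1 red, 2 red-and-white striped, 1 white
red-and-white striped: 2 out of 4 → fraction 1/2
Expected count = 1/2 × 428 = 214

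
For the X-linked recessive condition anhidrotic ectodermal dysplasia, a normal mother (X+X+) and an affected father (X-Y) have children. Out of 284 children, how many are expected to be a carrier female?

Cross: X+X+ × X-Y
Offspring: 2 X+X-, 2 X+Y
Probability of a carrier female: 2/4 = 1/2
Expected count = 1/2 × 284 = 142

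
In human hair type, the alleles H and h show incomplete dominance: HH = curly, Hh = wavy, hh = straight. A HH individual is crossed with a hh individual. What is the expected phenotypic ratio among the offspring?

Punnett square for HH × hh:
Offspring genotypes: 4 Hh
Phenotype counts: 4 wavy
Ratio: all wavy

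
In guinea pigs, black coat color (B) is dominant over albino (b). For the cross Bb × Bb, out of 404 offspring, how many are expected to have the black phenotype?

Punnett square for Bb × Bb:
Offspring genotypes: 1 BB, 2 Bb, 1 bb
Total offspring: 4
Count with target: 3
Probability: 3/4
Expected count = 3/4 × 404 = 303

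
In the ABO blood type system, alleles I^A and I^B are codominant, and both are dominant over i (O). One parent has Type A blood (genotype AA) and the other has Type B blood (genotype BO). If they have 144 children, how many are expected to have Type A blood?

Cross: AA × BO
Possible offspring genotypes: 2 AB, 2 AO
Blood type counts: 2 Type AB, 2 Type A
Probability of Type A: 2/4 = 1/2
Expected count = 1/2 × 144 = 72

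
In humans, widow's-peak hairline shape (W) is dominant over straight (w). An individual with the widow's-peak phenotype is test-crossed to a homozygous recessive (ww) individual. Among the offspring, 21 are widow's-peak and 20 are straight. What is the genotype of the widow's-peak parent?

Test cross: ? × ww
Offspring: 21 widow's-peak, 20 straight — approximately 1:1.
A 1:1 ratio in a test cross indicates the unknown parent is heterozygous (Ww).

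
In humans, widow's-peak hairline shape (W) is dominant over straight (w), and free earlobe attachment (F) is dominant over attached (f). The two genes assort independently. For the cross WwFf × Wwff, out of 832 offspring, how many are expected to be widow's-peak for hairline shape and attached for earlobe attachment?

Dihybrid cross WwFf × Wwff — consider each gene separately:
hairline shape: Ww × Ww → 1 WW, 2 Ww, 1 ww → 3 W_ : 1 ww (out of 4)
earlobe attachment: Ff × ff → 2 Ff, 2 ff → 2 F_ : 2 ff (out of 4)
Looking for: widow's-peak (W_) and attached (ff)
P(widow's-peak) = 3/4, P(attached) = 2/4
P(both) = 3/4 × 2/4 = 6/16 = 3/8
Expected count = 3/8 × 832 = 312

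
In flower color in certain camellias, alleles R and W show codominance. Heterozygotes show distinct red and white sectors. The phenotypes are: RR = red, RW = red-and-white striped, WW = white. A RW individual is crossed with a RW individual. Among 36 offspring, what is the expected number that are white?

Punnett square for RW × RW:
Offspring genotypes: 1 RR, 2 RW, 1 WW
Phenotype counts: 1 red, 2 red-and-white striped, 1 white
white: 1 out of 4 → fraction 1/4
Expected count = 1/4 × 36 = 9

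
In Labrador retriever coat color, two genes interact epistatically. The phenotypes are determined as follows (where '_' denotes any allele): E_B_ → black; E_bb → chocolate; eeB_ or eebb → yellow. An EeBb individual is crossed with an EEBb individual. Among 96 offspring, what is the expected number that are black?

Cross: EeBb × EEBb — consider each gene separately:
E gene: Ee × EE → 2 EE, 2 Ee → 4 E_ (out of 4)
B gene: Bb × Bb → 1 BB, 2 Bb, 1 bb → 3 B_ : 1 bb (out of 4)
Genotype classes (out of 4 × 4 = 16): E_B_ = 4×3 = 12; E_bb = 4×1 = 4
Apply the phenotype rules: E_B_ (12) → black; E_bb (4) → chocolate
Phenotype counts (out of 16): 12 black, 4 chocolate
black: 12 out of 16 → fraction 3/4
Expected count = 3/4 × 96 = 72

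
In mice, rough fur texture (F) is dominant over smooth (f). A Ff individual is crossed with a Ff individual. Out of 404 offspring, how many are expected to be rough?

Punnett square for Ff × Ff:
Offspring genotypes: 1 FF, 2 Ff, 1 ff
rough: 3, smooth: 1
rough: 3 out of 4 → fraction 3/4
Expected count = 3/4 × 404 = 303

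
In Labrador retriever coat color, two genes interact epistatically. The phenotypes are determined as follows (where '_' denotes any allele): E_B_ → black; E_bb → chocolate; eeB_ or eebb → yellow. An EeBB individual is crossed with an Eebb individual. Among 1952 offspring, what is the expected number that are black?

Cross: EeBB × Eebb — consider each gene separately:
E gene: Ee × Ee → 1 EE, 2 Ee, 1 ee → 3 E_ : 1 ee (out of 4)
B gene: BB × bb → 4 Bb → 4 B_ (out of 4)
Genotype classes (out of 4 × 4 = 16): E_B_ = 3×4 = 12; eeB_ = 1×4 = 4
Apply the phenotype rules: E_B_ (12) → black; eeB_ (4) → yellow
Phenotype counts (out of 16): 12 black, 4 yellow
black: 12 out of 16 → fraction 3/4
Expected count = 3/4 × 1952 = 1464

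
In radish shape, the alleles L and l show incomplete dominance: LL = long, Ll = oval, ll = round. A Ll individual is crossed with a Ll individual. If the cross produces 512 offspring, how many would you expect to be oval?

Punnett square for Ll × Ll:
Offspring genotypes: 1 LL, 2 Ll, 1 ll
Phenotype counts: 1 long, 2 oval, 1 round
oval: 2 out of 4 → fraction 1/2
Expected count = 1/2 × 512 = 256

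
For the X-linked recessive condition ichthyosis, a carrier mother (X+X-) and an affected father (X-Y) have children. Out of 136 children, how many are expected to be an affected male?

Cross: X+X- × X-Y
Offspring: 1 X+X-, 1 X+Y, 1 X-X-, 1 X-Y
Probability of an affected male: 1/4
Expected count = 1/4 × 136 = 34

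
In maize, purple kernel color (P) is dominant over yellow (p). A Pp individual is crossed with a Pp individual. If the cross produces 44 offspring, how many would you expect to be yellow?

Punnett square for Pp × Pp:
Offspring genotypes: 1 PP, 2 Pp, 1 pp
purple: 3, yellow: 1
yellow: 1 out of 4 → fraction 1/4
Expected count = 1/4 × 44 = 11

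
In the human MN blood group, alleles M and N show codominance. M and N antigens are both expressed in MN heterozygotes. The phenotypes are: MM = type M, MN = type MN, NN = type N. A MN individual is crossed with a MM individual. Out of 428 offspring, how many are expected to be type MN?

Punnett square for MN × MM:
Offspring genotypes: 2 MM, 2 MN
Phenotype counts: 2 type M, 2 type MN
type MN: 2 out of 4 → fraction 1/2
Expected count = 1/2 × 428 = 214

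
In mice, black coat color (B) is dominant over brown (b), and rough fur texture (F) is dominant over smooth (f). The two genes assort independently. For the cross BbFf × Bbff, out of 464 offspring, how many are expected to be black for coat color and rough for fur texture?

Dihybrid cross BbFf × Bbff — consider each gene separately:
coat color: Bb × Bb → 1 BB, 2 Bb, 1 bb → 3 B_ : 1 bb (out of 4)
fur texture: Ff × ff → 2 Ff, 2 ff → 2 F_ : 2 ff (out of 4)
Looking for: black (B_) and rough (F_)
P(black) = 3/4, P(rough) = 2/4
P(both) = 3/4 × 2/4 = 6/16 = 3/8
Expected count = 3/8 × 464 = 174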